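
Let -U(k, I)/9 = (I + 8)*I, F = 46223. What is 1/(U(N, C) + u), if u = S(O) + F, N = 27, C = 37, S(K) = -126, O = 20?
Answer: 1/31112 ≈ 3.2142e-5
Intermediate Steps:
u = 46097 (u = -126 + 46223 = 46097)
U(k, I) = -9*I*(8 + I) (U(k, I) = -9*(I + 8)*I = -9*(8 + I)*I = -9*I*(8 + I))
1/(U(N, C) + u) = 1/(-9*37*(8 + 37) + 46097) = 1/(-9*37*45 + 46097) = 1/(-14985 + 46097) = 1/31112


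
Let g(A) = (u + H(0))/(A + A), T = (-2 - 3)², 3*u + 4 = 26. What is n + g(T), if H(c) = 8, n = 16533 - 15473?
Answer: 79523/75 ≈ 1060.3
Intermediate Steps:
u = 22/3 (u = -4/3 + (⅓)*26 = -4/3 + 26/3 = 22/3 ≈ 7.3333)
n = 1060
T = 25 (T = (-5)² = 25)
g(A) = 23/(3*A) (g(A) = (22/3 + 8)/(A + A) = 46/(3*((2*A))) = 46*(1/(2*A))/3 = 23/(3*A))
n + g(T) = 1060 + (23/3)/25 = 1060 + (23/3)*(1/25) = 1060 + 23/75 = 79523/75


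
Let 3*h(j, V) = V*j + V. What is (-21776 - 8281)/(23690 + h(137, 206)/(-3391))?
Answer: -33974429/26774438 ≈ -1.2689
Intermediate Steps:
h(j, V) = V/3 + V*j/3 (h(j, V) = (V*j + V)/3 = (V + V*j)/3 = V/3 + V*j/3)
(-21776 - 8281)/(23690 + h(137, 206)/(-3391)) = (-21776 - 8281)/(23690 + ((⅓)*206*(1 + 137))/(-3391)) = -30057/(23690 + ((⅓)*206*138)*(-1/3391)) = -30057/(23690 + 9476*(-1/3391)) = -30057/(23690 - 9476/3391) = -30057/80323314/3391 = -30057*3391/80323314 = -33974429/26774438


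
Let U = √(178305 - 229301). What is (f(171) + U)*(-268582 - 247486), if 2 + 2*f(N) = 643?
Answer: -165399794 - 1032136*I*√12749 ≈ -1.654e+8 - 1.1654e+8*I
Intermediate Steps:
f(N) = 641/2 (f(N) = -1 + (½)*643 = -1 + 643/2 = 641/2)
U = 2*I*√12749 (U = √(-50996) = 2*I*√12749 ≈ 225.82*I)
(f(171) + U)*(-268582 - 247486) = (641/2 + 2*I*√12749)*(-268582 - 247486) = (641/2 + 2*I*√12749)*(-516068) = -165399794 - 1032136*I*√12749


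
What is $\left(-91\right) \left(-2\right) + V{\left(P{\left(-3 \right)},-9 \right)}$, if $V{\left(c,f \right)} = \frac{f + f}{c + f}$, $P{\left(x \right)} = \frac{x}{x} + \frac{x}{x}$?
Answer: $\frac{1292}{7} \approx 184.57$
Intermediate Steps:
$P{\left(x \right)} = 2$ ($P{\left(x \right)} = 1 + 1 = 2$)
$V{\left(c,f \right)} = \frac{2 f}{c + f}$
$\left(-91\right) \left(-2\right) + V{\left(P{\left(-3 \right)},-9 \right)} = \left(-91\right) \left(-2\right) + 2 \left(-9\right) \frac{1}{2 - 9} = 182 + 2 \left(-9\right) \frac{1}{-7} = 182 + 2 \left(-9\right) \left(- \frac{1}{7}\right) = 182 + \frac{18}{7} = \frac{1292}{7}$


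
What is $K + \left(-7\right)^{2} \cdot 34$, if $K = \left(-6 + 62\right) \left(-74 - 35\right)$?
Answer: $-4438$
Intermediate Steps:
$K = -6104$ ($K = 56 \left(-109\right) = -6104$)
$K + \left(-7\right)^{2} \cdot 34 = -6104 + \left(-7\right)^{2} \cdot 34 = -6104 + 49 \cdot 34 = -6104 + 1666 = -4438$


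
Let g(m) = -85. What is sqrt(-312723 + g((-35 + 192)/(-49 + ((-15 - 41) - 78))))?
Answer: 2*I*sqrt(78202) ≈ 559.29*I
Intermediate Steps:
sqrt(-312723 + g((-35 + 192)/(-49 + ((-15 - 41) - 78)))) = sqrt(-312723 - 85) = sqrt(-312808) = 2*I*sqrt(78202)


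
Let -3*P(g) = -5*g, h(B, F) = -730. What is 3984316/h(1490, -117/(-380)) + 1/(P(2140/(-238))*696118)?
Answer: -1483851435655141/271868884900 ≈ -5458.0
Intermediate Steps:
P(g) = 5*g/3 (P(g) = -(-5)*g/3 = 5*g/3)
3984316/h(1490, -117/(-380)) + 1/(P(2140/(-238))*696118) = 3984316/(-730) + 1/((5*(2140/(-238))/3)*696118) = 3984316*(-1/730) + (1/696118)/(5*(2140*(-1/238))/3) = -1992158/365 + (1/696118)/((5/3)*(-1070/119)) = -1992158/365 + (1/696118)/(-5350/357) = -1992158/365 - 357/5350*1/696118 = -1992158/365 - 357/3724231300 = -1483851435655141/271868884900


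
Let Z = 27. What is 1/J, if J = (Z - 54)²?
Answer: 1/729 ≈ 0.0013717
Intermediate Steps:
J = 729 (J = (27 - 54)² = (-27)² = 729)
1/J = 1/729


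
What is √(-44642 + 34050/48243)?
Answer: 2*I*√2886043610203/16081 ≈ 211.28*I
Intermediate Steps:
√(-44642 + 34050/48243) = √(-44642 + 34050*(1/48243)) = √(-44642 + 11350/16081) = √(-717876652/16081) = 2*I*√2886043610203/16081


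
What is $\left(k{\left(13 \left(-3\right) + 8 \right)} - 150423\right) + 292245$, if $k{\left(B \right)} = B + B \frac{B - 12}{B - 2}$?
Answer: $\frac{4677770}{33} \approx 1.4175 \cdot 10^{5}$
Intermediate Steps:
$k{\left(B \right)} = B + \frac{B \left(-12 + B\right)}{-2 + B}$ ($k{\left(B \right)} = B + B \frac{-12 + B}{-2 + B} = B + \frac{B \left(-12 + B\right)}{-2 + B}$)
$\left(k{\left(13 \left(-3\right) + 8 \right)} - 150423\right) + 292245 = \left(\frac{2 \left(13 \left(-3\right) + 8\right) \left(-7 + \left(13 \left(-3\right) + 8\right)\right)}{-2 + \left(13 \left(-3\right) + 8\right)} - 150423\right) + 292245 = \left(\frac{2 \left(-39 + 8\right) \left(-7 + \left(-39 + 8\right)\right)}{-2 + \left(-39 + 8\right)} - 150423\right) + 292245 = \left(2 \left(-31\right) \frac{1}{-2 - 31} \left(-7 - 31\right) - 150423\right) + 292245 = \left(2 \left(-31\right) \frac{1}{-33} \left(-38\right) - 150423\right) + 292245 = \left(2 \left(-31\right) \left(- \frac{1}{33}\right) \left(-38\right) - 150423\right) + 292245 = \left(- \frac{2356}{33} - 150423\right) + 292245 = - \frac{4966315}{33} + 292245 = \frac{4677770}{33}$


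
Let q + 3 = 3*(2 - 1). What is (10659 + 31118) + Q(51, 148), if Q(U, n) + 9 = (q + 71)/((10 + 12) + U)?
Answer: 3049135/73 ≈ 41769.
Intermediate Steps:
q = 0 (q = -3 + 3*(2 - 1) = -3 + 3*1 = -3 + 3 = 0)
Q(U, n) = -9 + 71/(22 + U) (Q(U, n) = -9 + (0 + 71)/((10 + 12) + U) = -9 + 71/(22 + U))
(10659 + 31118) + Q(51, 148) = (10659 + 31118) + (-127 - 9*51)/(22 + 51) = 41777 + (-127 - 459)/73 = 41777 + (1/73)*(-586) = 41777 - 586/73 = 3049135/73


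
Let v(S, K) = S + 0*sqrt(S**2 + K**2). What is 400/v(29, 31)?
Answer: 400/29 ≈ 13.793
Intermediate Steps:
v(S, K) = S (v(S, K) = S + 0*sqrt(K**2 + S**2) = S + 0 = S)
400/v(29, 31) = 400/29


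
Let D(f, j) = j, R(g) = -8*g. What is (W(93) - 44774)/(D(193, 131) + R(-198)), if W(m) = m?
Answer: -6383/245 ≈ -26.053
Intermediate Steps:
(W(93) - 44774)/(D(193, 131) + R(-198)) = (93 - 44774)/(131 - 8*(-198)) = -44681/(131 + 1584) = -44681/1715 = -44681*1/1715 = -6383/245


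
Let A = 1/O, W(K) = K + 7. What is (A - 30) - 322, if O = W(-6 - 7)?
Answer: -2113/6 ≈ -352.17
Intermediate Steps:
W(K) = 7 + K
O = -6 (O = 7 + (-6 - 7) = 7 - 13 = -6)
A = -⅙ (A = 1/(-6) = -⅙ ≈ -0.16667)
(A - 30) - 322 = (-⅙ - 30) - 322 = -181/6 - 322 = -2113/6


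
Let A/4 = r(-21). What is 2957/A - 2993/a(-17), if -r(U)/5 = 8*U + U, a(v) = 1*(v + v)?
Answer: 5707039/64260 ≈ 88.812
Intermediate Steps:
a(v) = 2*v (a(v) = 1*(2*v) = 2*v)
r(U) = -45*U (r(U) = -5*(8*U + U) = -45*U)
A = 3780 (A = 4*(-45*(-21)) = 4*945 = 3780)
2957/A - 2993/a(-17) = 2957/3780 - 2993/(2*(-17)) = 2957*(1/3780) - 2993/(-34) = 2957/3780 - 2993*(-1/34) = 2957/3780 + 2993/34 = 5707039/64260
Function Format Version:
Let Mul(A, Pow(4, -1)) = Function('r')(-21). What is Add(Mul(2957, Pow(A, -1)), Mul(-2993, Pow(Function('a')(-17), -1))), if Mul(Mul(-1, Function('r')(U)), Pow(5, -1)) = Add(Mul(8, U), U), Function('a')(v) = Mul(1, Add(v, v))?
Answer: Rational(5707039, 64260) ≈ 88.812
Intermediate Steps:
Function('a')(v) = Mul(2, v) (Function('a')(v) = Mul(1, Mul(2, v)) = Mul(2, v))
Function('r')(U) = Mul(-45, U) (Function('r')(U) = Mul(-5, Add(Mul(8, U), U)) = Mul(-5, Mul(9, U)) = Mul(-45, U))
A = 3780 (A = Mul(4, Mul(-45, -21)) = Mul(4, 945) = 3780)
Add(Mul(2957, Pow(A, -1)), Mul(-2993, Pow(Function('a')(-17), -1))) = Add(Mul(2957, Pow(3780, -1)), Mul(-2993, Pow(Mul(2, -17), -1))) = Add(Mul(2957, Rational(1, 3780)), Mul(-2993, Pow(-34, -1))) = Add(Rational(2957, 3780), Mul(-2993, Rational(-1, 34))) = Add(Rational(2957, 3780), Rational(2993, 34)) = Rational(5707039, 64260)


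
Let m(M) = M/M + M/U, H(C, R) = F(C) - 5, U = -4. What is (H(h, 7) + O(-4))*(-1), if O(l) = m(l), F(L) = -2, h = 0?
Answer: 5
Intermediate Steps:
H(C, R) = -7 (H(C, R) = -2 - 5 = -7)
m(M) = 1 - M/4 (m(M) = M/M + M/(-4) = 1 + M*(-¼) = 1 - M/4)
O(l) = 1 - l/4
(H(h, 7) + O(-4))*(-1) = (-7 + (1 - ¼*(-4)))*(-1) = (-7 + (1 + 1))*(-1) = (-7 + 2)*(-1) = -5*(-1) = 5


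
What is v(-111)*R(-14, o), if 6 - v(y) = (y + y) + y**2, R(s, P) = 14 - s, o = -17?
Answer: -338604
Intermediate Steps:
v(y) = 6 - y**2 - 2*y (v(y) = 6 - ((y + y) + y**2) = 6 - (2*y + y**2) = 6 - (y**2 + 2*y) = 6 + (-y**2 - 2*y) = 6 - y**2 - 2*y)
v(-111)*R(-14, o) = (6 - 1*(-111)**2 - 2*(-111))*(14 - 1*(-14)) = (6 - 1*12321 + 222)*(14 + 14) = (6 - 12321 + 222)*28 = -12093*28 = -338604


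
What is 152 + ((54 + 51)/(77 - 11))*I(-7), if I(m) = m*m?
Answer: 5059/22 ≈ 229.95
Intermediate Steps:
I(m) = m**2
152 + ((54 + 51)/(77 - 11))*I(-7) = 152 + ((54 + 51)/(77 - 11))*(-7)**2 = 152 + (105/66)*49 = 152 + (105*(1/66))*49 = 152 + (35/22)*49 = 152 + 1715/22 = 5059/22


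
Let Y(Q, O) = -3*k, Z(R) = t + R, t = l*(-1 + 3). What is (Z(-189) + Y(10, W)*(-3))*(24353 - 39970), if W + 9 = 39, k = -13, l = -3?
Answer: 4872504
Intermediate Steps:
t = -6 (t = -3*(-1 + 3) = -3*2 = -6)
W = 30 (W = -9 + 39 = 30)
Z(R) = -6 + R
Y(Q, O) = 39 (Y(Q, O) = -3*(-13) = 39)
(Z(-189) + Y(10, W)*(-3))*(24353 - 39970) = ((-6 - 189) + 39*(-3))*(24353 - 39970) = (-195 - 117)*(-15617) = -312*(-15617) = 4872504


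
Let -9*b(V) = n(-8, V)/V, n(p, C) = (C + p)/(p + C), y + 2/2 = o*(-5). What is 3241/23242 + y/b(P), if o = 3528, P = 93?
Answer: 343180149355/23242 ≈ 1.4766e+7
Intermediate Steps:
y = -17641 (y = -1 + 3528*(-5) = -1 - 17640 = -17641)
n(p, C) = 1 (n(p, C) = (C + p)/(C + p) = 1)
b(V) = -1/(9*V)
3241/23242 + y/b(P) = 3241/23242 - 17641/((-⅑/93)) = 3241*(1/23242) - 17641/((-⅑*1/93)) = 3241/23242 - 17641/(-1/837) = 3241/23242 - 17641*(-837) = 3241/23242 + 14765517 = 343180149355/23242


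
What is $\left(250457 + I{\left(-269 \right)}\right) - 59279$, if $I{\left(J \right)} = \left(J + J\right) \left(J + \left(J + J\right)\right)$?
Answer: $625344$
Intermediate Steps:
$I{\left(J \right)} = 6 J^{2}$ ($I{\left(J \right)} = 2 J \left(J + 2 J\right) = 2 J 3 J = 6 J^{2}$)
$\left(250457 + I{\left(-269 \right)}\right) - 59279 = \left(250457 + 6 \left(-269\right)^{2}\right) - 59279 = \left(250457 + 6 \cdot 72361\right) - 59279 = \left(250457 + 434166\right) - 59279 = 684623 - 59279 = 625344$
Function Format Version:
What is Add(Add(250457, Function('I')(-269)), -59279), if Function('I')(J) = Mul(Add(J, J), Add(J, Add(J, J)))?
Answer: 625344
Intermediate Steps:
Function('I')(J) = Mul(6, Pow(J, 2)) (Function('I')(J) = Mul(Mul(2, J), Add(J, Mul(2, J))) = Mul(Mul(2, J), Mul(3, J)) = Mul(6, Pow(J, 2)))
Add(Add(250457, Function('I')(-269)), -59279) = Add(Add(250457, Mul(6, Pow(-269, 2))), -59279) = Add(Add(250457, Mul(6, 72361)), -59279) = Add(Add(250457, 434166), -59279) = Add(684623, -59279) = 625344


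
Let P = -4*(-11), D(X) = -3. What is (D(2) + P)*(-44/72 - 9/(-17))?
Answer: -1025/306 ≈ -3.3497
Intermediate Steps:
P = 44
(D(2) + P)*(-44/72 - 9/(-17)) = (-3 + 44)*(-44/72 - 9/(-17)) = 41*(-44*1/72 - 9*(-1/17)) = 41*(-11/18 + 9/17) = 41*(-25/306) = -1025/306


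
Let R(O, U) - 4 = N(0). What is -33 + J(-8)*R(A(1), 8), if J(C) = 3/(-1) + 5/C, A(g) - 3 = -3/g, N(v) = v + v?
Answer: -95/2 ≈ -47.500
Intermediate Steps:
N(v) = 2*v
A(g) = 3 - 3/g
R(O, U) = 4 (R(O, U) = 4 + 2*0 = 4 + 0 = 4)
J(C) = -3 + 5/C (J(C) = 3*(-1) + 5/C = -3 + 5/C)
-33 + J(-8)*R(A(1), 8) = -33 + (-3 + 5/(-8))*4 = -33 + (-3 + 5*(-⅛))*4 = -33 + (-3 - 5/8)*4 = -33 - 29/8*4 = -33 - 29/2 = -95/2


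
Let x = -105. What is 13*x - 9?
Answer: -1374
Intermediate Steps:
13*x - 9 = 13*(-105) - 9 = -1365 - 9 = -1374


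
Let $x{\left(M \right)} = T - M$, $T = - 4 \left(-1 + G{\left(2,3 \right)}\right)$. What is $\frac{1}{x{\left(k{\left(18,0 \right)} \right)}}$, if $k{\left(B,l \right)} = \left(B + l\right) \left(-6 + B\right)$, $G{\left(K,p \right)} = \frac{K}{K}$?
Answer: $- \frac{1}{216} \approx -0.0046296$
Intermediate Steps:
$G{\left(K,p \right)} = 1$
$k{\left(B,l \right)} = \left(-6 + B\right) \left(B + l\right)$
$T = 0$ ($T = - 4 \left(-1 + 1\right) = \left(-4\right) 0 = 0$)
$x{\left(M \right)} = - M$ ($x{\left(M \right)} = 0 - M = - M$)
$\frac{1}{x{\left(k{\left(18,0 \right)} \right)}} = \frac{1}{\left(-1\right) \left(18^{2} - 108 - 0 + 18 \cdot 0\right)} = \frac{1}{\left(-1\right) \left(324 - 108 + 0 + 0\right)} = \frac{1}{\left(-1\right) 216} = \frac{1}{-216} = - \frac{1}{216}$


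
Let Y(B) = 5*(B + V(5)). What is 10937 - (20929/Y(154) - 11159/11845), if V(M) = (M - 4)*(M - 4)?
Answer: 20032207419/1835975 ≈ 10911.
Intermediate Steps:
V(M) = (-4 + M)² (V(M) = (-4 + M)*(-4 + M) = (-4 + M)²)
Y(B) = 5 + 5*B (Y(B) = 5*(B + (-4 + 5)²) = 5*(B + 1²) = 5*(B + 1) = 5*(1 + B) = 5 + 5*B)
10937 - (20929/Y(154) - 11159/11845) = 10937 - (20929/(5 + 5*154) - 11159/11845) = 10937 - (20929/(5 + 770) - 11159*1/11845) = 10937 - (20929/775 - 11159/11845) = 10937 - 1*47851156/1835975 = 10937 - 47851156/1835975 = 20032207419/1835975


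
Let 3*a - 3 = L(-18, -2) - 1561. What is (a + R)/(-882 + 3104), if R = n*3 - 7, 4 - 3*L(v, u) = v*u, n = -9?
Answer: -2506/9999 ≈ -0.25063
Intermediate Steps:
L(v, u) = 4/3 - u*v/3 (L(v, u) = 4/3 - v*u/3 = 4/3 - u*v/3)
a = -4706/9 (a = 1 + ((4/3 - ⅓*(-2)*(-18)) - 1561)/3 = 1 + ((4/3 - 12) - 1561)/3 = 1 + (-32/3 - 1561)/3 = 1 + (⅓)*(-4715/3) = 1 - 4715/9 = -4706/9 ≈ -522.89)
R = -34 (R = -9*3 - 7 = -27 - 7 = -34)
(a + R)/(-882 + 3104) = (-4706/9 - 34)/(-882 + 3104) = -5012/9/2222 = -5012/9*1/2222 = -2506/9999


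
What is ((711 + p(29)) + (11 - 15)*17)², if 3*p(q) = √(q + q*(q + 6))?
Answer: 413565 + 2572*√29 ≈ 4.2742e+5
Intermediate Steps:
p(q) = √(q + q*(6 + q))/3 (p(q) = √(q + q*(q + 6))/3 = √(q + q*(6 + q))/3)
((711 + p(29)) + (11 - 15)*17)² = ((711 + √(29*(7 + 29))/3) + (11 - 15)*17)² = ((711 + √(29*36)/3) - 4*17)² = ((711 + √1044/3) - 68)² = ((711 + (6*√29)/3) - 68)² = ((711 + 2*√29) - 68)² = (643 + 2*√29)²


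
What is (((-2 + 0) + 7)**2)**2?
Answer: 625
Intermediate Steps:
(((-2 + 0) + 7)**2)**2 = ((-2 + 7)**2)**2 = (5**2)**2 = 25**2 = 625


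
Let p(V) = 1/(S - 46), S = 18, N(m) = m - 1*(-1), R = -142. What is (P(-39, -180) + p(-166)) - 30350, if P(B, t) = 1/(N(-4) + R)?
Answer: -123221173/4060 ≈ -30350.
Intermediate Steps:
N(m) = 1 + m (N(m) = m + 1 = 1 + m)
p(V) = -1/28 (p(V) = 1/(18 - 46) = 1/(-28) = -1/28)
P(B, t) = -1/145 (P(B, t) = 1/((1 - 4) - 142) = 1/(-3 - 142) = 1/(-145) = -1/145)
(P(-39, -180) + p(-166)) - 30350 = (-1/145 - 1/28) - 30350 = -173/4060 - 30350 = -123221173/4060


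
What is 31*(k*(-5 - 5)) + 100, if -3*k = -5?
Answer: -1250/3 ≈ -416.67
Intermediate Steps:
k = 5/3 (k = -⅓*(-5) = 5/3 ≈ 1.6667)
31*(k*(-5 - 5)) + 100 = 31*(5*(-5 - 5)/3) + 100 = 31*((5/3)*(-10)) + 100 = 31*(-50/3) + 100 = -1550/3 + 100 = -1250/3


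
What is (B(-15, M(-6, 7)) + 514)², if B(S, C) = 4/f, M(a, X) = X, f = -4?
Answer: 263169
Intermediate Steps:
B(S, C) = -1 (B(S, C) = 4/(-4) = 4*(-¼) = -1)
(B(-15, M(-6, 7)) + 514)² = (-1 + 514)² = 513² = 263169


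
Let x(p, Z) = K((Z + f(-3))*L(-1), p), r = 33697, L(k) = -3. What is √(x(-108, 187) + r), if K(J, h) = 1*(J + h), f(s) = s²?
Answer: √33001 ≈ 181.66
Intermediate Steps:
K(J, h) = J + h
x(p, Z) = -27 + p - 3*Z (x(p, Z) = (Z + (-3)²)*(-3) + p = (Z + 9)*(-3) + p = (9 + Z)*(-3) + p = (-27 - 3*Z) + p = -27 + p - 3*Z)
√(x(-108, 187) + r) = √((-27 - 108 - 3*187) + 33697) = √((-27 - 108 - 561) + 33697) = √(-696 + 33697) = √33001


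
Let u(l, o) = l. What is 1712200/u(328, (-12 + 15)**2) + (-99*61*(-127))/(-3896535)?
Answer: 277974819434/53252645 ≈ 5219.9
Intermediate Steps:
1712200/u(328, (-12 + 15)**2) + (-99*61*(-127))/(-3896535) = 1712200/328 + (-99*61*(-127))/(-3896535) = 1712200*(1/328) - 6039*(-127)*(-1/3896535) = 214025/41 + 766953*(-1/3896535) = 214025/41 - 255651/1298845 = 277974819434/53252645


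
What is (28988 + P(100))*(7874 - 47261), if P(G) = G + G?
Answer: -1149627756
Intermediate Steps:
P(G) = 2*G
(28988 + P(100))*(7874 - 47261) = (28988 + 2*100)*(7874 - 47261) = (28988 + 200)*(-39387) = 29188*(-39387) = -1149627756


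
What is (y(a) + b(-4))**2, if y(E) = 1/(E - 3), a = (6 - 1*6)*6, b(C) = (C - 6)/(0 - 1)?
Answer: 841/9 ≈ 93.444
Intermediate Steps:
b(C) = 6 - C (b(C) = (-6 + C)/(-1) = (-6 + C)*(-1) = 6 - C)
a = 0 (a = (6 - 6)*6 = 0*6 = 0)
y(E) = 1/(-3 + E)
(y(a) + b(-4))**2 = (1/(-3 + 0) + (6 - 1*(-4)))**2 = (1/(-3) + (6 + 4))**2 = (-1/3 + 10)**2 = (29/3)**2 = 841/9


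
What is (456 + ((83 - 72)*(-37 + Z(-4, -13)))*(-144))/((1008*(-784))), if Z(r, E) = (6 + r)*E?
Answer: -4177/32928 ≈ -0.12685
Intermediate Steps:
Z(r, E) = E*(6 + r)
(456 + ((83 - 72)*(-37 + Z(-4, -13)))*(-144))/((1008*(-784))) = (456 + ((83 - 72)*(-37 - 13*(6 - 4)))*(-144))/((1008*(-784))) = (456 + (11*(-37 - 13*2))*(-144))/(-790272) = (456 + (11*(-37 - 26))*(-144))*(-1/790272) = (456 + (11*(-63))*(-144))*(-1/790272) = (456 - 693*(-144))*(-1/790272) = (456 + 99792)*(-1/790272) = 100248*(-1/790272) = -4177/32928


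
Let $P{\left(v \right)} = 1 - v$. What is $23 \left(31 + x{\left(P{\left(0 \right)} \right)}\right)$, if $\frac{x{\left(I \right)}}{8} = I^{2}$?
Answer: $897$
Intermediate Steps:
$x{\left(I \right)} = 8 I^{2}$
$23 \left(31 + x{\left(P{\left(0 \right)} \right)}\right) = 23 \left(31 + 8 \left(1 - 0\right)^{2}\right) = 23 \left(31 + 8 \left(1 + 0\right)^{2}\right) = 23 \left(31 + 8 \cdot 1^{2}\right) = 23 \left(31 + 8 \cdot 1\right) = 23 \left(31 + 8\right) = 23 \cdot 39 = 897$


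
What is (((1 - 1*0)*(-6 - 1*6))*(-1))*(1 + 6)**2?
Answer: 588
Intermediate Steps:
(((1 - 1*0)*(-6 - 1*6))*(-1))*(1 + 6)**2 = (((1 + 0)*(-6 - 6))*(-1))*7**2 = ((1*(-12))*(-1))*49 = -12*(-1)*49 = 12*49 = 588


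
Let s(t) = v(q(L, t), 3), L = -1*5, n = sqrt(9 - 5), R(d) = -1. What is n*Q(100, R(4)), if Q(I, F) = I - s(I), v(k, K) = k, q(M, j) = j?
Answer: 0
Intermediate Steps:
n = 2 (n = sqrt(4) = 2)
L = -5
s(t) = t
Q(I, F) = 0 (Q(I, F) = I - I = 0)
n*Q(100, R(4)) = 2*0 = 0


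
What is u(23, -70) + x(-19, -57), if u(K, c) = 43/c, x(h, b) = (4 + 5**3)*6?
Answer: 54137/70 ≈ 773.39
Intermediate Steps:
x(h, b) = 774 (x(h, b) = (4 + 125)*6 = 129*6 = 774)
u(23, -70) + x(-19, -57) = 43/(-70) + 774 = 43*(-1/70) + 774 = -43/70 + 774 = 54137/70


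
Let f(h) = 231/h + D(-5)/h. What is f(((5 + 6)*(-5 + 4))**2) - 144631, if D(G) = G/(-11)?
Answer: -192501315/1331 ≈ -1.4463e+5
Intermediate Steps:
D(G) = -G/11 (D(G) = G*(-1/11) = -G/11)
f(h) = 2546/(11*h) (f(h) = 231/h + (-1/11*(-5))/h = 231/h + 5/(11*h) = 2546/(11*h))
f(((5 + 6)*(-5 + 4))**2) - 144631 = 2546/(11*(((5 + 6)*(-5 + 4))**2)) - 144631 = 2546/(11*((11*(-1))**2)) - 144631 = 2546/(11*((-11)**2)) - 144631 = (2546/11)/121 - 144631 = (2546/11)*(1/121) - 144631 = 2546/1331 - 144631 = -192501315/1331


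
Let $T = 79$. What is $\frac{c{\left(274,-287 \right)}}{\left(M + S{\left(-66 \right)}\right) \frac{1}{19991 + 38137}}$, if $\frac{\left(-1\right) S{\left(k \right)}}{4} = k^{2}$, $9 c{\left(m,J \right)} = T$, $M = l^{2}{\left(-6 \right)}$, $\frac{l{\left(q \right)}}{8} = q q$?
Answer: $\frac{13667}{1755} \approx 7.7875$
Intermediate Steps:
$l{\left(q \right)} = 8 q^{2}$ ($l{\left(q \right)} = 8 q q = 8 q^{2}$)
$M = 82944$ ($M = \left(8 \left(-6\right)^{2}\right)^{2} = \left(8 \cdot 36\right)^{2} = 288^{2} = 82944$)
$c{\left(m,J \right)} = \frac{79}{9}$ ($c{\left(m,J \right)} = \frac{1}{9} \cdot 79 = \frac{79}{9}$)
$S{\left(k \right)} = - 4 k^{2}$
$\frac{c{\left(274,-287 \right)}}{\left(M + S{\left(-66 \right)}\right) \frac{1}{19991 + 38137}} = \frac{79}{9 \frac{82944 - 4 \left(-66\right)^{2}}{19991 + 38137}} = \frac{79}{9 \frac{82944 - 17424}{58128}} = \frac{79}{9 \left(82944 - 17424\right) \frac{1}{58128}} = \frac{79}{9 \cdot 65520 \cdot \frac{1}{58128}} = \frac{79}{9 \cdot \frac{195}{173}} = \frac{79}{9} \cdot \frac{173}{195} = \frac{13667}{1755}$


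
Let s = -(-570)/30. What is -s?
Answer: -19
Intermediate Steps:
s = 19 (s = -(-570)/30 = -15*(-19/15) = 19)
-s = -1*19 = -19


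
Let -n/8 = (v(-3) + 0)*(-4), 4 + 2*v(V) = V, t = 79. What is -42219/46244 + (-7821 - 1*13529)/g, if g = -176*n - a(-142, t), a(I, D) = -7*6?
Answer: -130093109/65250284 ≈ -1.9938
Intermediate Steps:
v(V) = -2 + V/2
n = -112 (n = -8*((-2 + (½)*(-3)) + 0)*(-4) = -8*((-2 - 3/2) + 0)*(-4) = -8*(-7/2 + 0)*(-4) = -(-28)*(-4) = -8*14 = -112)
a(I, D) = -42
g = 19754 (g = -176*(-112) - 1*(-42) = 19712 + 42 = 19754)
-42219/46244 + (-7821 - 1*13529)/g = -42219/46244 + (-7821 - 1*13529)/19754 = -42219*1/46244 + (-7821 - 13529)*(1/19754) = -42219/46244 - 21350*1/19754 = -42219/46244 - 1525/1411 = -130093109/65250284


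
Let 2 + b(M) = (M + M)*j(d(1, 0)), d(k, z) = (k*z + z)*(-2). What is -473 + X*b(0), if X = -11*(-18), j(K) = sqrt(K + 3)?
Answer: -869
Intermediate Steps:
d(k, z) = -2*z - 2*k*z (d(k, z) = (z + k*z)*(-2) = -2*z - 2*k*z)
j(K) = sqrt(3 + K)
X = 198
b(M) = -2 + 2*M*sqrt(3) (b(M) = -2 + (M + M)*sqrt(3 - 2*0*(1 + 1)) = -2 + (2*M)*sqrt(3 - 2*0*2) = -2 + (2*M)*sqrt(3 + 0) = -2 + (2*M)*sqrt(3) = -2 + 2*M*sqrt(3))
-473 + X*b(0) = -473 + 198*(-2 + 2*0*sqrt(3)) = -473 + 198*(-2 + 0) = -473 + 198*(-2) = -473 - 396 = -869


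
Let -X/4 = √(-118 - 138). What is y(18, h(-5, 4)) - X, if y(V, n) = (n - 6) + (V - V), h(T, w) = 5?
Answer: -1 + 64*I ≈ -1.0 + 64.0*I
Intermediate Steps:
y(V, n) = -6 + n (y(V, n) = (-6 + n) + 0 = -6 + n)
X = -64*I (X = -4*√(-118 - 138) = -64*I ≈ -64.0*I)
y(18, h(-5, 4)) - X = (-6 + 5) - (-64)*I = -1 + 64*I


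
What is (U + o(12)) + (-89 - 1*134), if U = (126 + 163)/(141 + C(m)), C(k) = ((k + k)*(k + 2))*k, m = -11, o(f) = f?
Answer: -430096/2037 ≈ -211.14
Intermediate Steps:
C(k) = 2*k**2*(2 + k) (C(k) = ((2*k)*(2 + k))*k = (2*k*(2 + k))*k = 2*k**2*(2 + k))
U = -289/2037 (U = (126 + 163)/(141 + 2*(-11)**2*(2 - 11)) = 289/(141 + 2*121*(-9)) = 289/(141 - 2178) = 289/(-2037) = 289*(-1/2037) = -289/2037 ≈ -0.14188)
(U + o(12)) + (-89 - 1*134) = (-289/2037 + 12) + (-89 - 1*134) = 24155/2037 + (-89 - 134) = 24155/2037 - 223 = -430096/2037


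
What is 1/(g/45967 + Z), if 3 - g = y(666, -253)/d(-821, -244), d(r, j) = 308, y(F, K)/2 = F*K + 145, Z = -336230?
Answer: -7078918/2380144430325 ≈ -2.9742e-6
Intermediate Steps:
y(F, K) = 290 + 2*F*K (y(F, K) = 2*(F*K + 145) = 2*(145 + F*K) = 290 + 2*F*K)
g = 168815/154 (g = 3 - (290 + 2*666*(-253))/308 = 3 - (290 - 336996)/308 = 3 - (-336706)/308 = 3 - 1*(-168353/154) = 3 + 168353/154 = 168815/154 ≈ 1096.2)
1/(g/45967 + Z) = 1/((168815/154)/45967 - 336230) = 1/((168815/154)*(1/45967) - 336230) = 1/(168815/7078918 - 336230) = 1/(-2380144430325/7078918) = -7078918/2380144430325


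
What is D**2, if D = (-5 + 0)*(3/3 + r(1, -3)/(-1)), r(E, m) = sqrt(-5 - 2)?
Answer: 25*(1 - I*sqrt(7))**2 ≈ -150.0 - 132.29*I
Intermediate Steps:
r(E, m) = I*sqrt(7) (r(E, m) = sqrt(-7) = I*sqrt(7))
D = -5 + 5*I*sqrt(7) (D = (-5 + 0)*(3/3 + (I*sqrt(7))/(-1)) = -5*(3*(1/3) + (I*sqrt(7))*(-1)) = -5*(1 - I*sqrt(7)) = -5 + 5*I*sqrt(7) ≈ -5.0 + 13.229*I)
D**2 = (-5 + 5*I*sqrt(7))**2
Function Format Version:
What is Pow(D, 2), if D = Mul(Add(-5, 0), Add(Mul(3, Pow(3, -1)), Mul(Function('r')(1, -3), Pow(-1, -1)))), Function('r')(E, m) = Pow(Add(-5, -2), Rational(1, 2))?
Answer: Mul(25, Pow(Add(1, Mul(-1, I, Pow(7, Rational(1, 2)))), 2)) ≈ Add(-150.00, Mul(-132.29, I))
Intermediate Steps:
Function('r')(E, m) = Mul(I, Pow(7, Rational(1, 2))) (Function('r')(E, m) = Pow(-7, Rational(1, 2)) = Mul(I, Pow(7, Rational(1, 2))))
D = Add(-5, Mul(5, I, Pow(7, Rational(1, 2)))) (D = Mul(Add(-5, 0), Add(Mul(3, Pow(3, -1)), Mul(Mul(I, Pow(7, Rational(1, 2))), Pow(-1, -1)))) = Mul(-5, Add(Mul(3, Rational(1, 3)), Mul(Mul(I, Pow(7, Rational(1, 2))), -1))) = Mul(-5, Add(1, Mul(-1, I, Pow(7, Rational(1, 2))))) = Add(-5, Mul(5, I, Pow(7, Rational(1, 2)))) ≈ Add(-5.0000, Mul(13.229, I)))
Pow(D, 2) = Pow(Add(-5, Mul(5, I, Pow(7, Rational(1, 2)))), 2)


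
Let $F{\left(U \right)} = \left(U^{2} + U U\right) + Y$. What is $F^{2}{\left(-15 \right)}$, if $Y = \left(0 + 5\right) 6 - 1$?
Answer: $229441$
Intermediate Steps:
$Y = 29$ ($Y = 5 \cdot 6 - 1 = 30 - 1 = 29$)
$F{\left(U \right)} = 29 + 2 U^{2}$ ($F{\left(U \right)} = \left(U^{2} + U U\right) + 29 = \left(U^{2} + U^{2}\right) + 29 = 2 U^{2} + 29 = 29 + 2 U^{2}$)
$F^{2}{\left(-15 \right)} = \left(29 + 2 \left(-15\right)^{2}\right)^{2} = \left(29 + 2 \cdot 225\right)^{2} = \left(29 + 450\right)^{2} = 479^{2} = 229441$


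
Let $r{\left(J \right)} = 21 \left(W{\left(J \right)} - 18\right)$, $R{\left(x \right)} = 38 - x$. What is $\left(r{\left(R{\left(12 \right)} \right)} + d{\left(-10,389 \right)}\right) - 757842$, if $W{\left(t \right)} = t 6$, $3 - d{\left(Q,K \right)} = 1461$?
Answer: $-756402$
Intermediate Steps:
$d{\left(Q,K \right)} = -1458$ ($d{\left(Q,K \right)} = 3 - 1461 = -1458$)
$W{\left(t \right)} = 6 t$
$r{\left(J \right)} = -378 + 126 J$ ($r{\left(J \right)} = 21 \left(6 J - 18\right) = 21 \left(-18 + 6 J\right) = -378 + 126 J$)
$\left(r{\left(R{\left(12 \right)} \right)} + d{\left(-10,389 \right)}\right) - 757842 = \left(\left(-378 + 126 \left(38 - 12\right)\right) - 1458\right) - 757842 = \left(\left(-378 + 126 \cdot 26\right) - 1458\right) - 757842 = \left(\left(-378 + 3276\right) - 1458\right) - 757842 = \left(2898 - 1458\right) - 757842 = 1440 - 757842 = -756402$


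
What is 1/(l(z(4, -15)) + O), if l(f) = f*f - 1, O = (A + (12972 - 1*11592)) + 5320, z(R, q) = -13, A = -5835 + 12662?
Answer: 1/13695 ≈ 7.3019e-5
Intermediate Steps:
A = 6827
O = 13527 (O = (6827 + (12972 - 1*11592)) + 5320 = (6827 + (12972 - 11592)) + 5320 = (6827 + 1380) + 5320 = 8207 + 5320 = 13527)
l(f) = -1 + f² (l(f) = f² - 1 = -1 + f²)
1/(l(z(4, -15)) + O) = 1/((-1 + (-13)²) + 13527) = 1/((-1 + 169) + 13527) = 1/(168 + 13527) = 1/13695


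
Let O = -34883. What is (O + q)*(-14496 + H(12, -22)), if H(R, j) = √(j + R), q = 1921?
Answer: 477817152 - 32962*I*√10 ≈ 4.7782e+8 - 1.0424e+5*I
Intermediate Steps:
H(R, j) = √(R + j)
(O + q)*(-14496 + H(12, -22)) = (-34883 + 1921)*(-14496 + √(12 - 22)) = -32962*(-14496 + √(-10)) = -32962*(-14496 + I*√10) = 477817152 - 32962*I*√10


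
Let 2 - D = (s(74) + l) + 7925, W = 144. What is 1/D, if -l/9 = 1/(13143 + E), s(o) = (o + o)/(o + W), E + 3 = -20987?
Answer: -855323/6777305788 ≈ -0.00012620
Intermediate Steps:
E = -20990 (E = -3 - 20987 = -20990)
s(o) = 2*o/(144 + o) (s(o) = (o + o)/(o + 144) = (2*o)/(144 + o) = 2*o/(144 + o))
l = 9/7847 (l = -9/(13143 - 20990) = -9/(-7847) = -9*(-1/7847) = 9/7847 ≈ 0.0011469)
D = -6777305788/855323 (D = 2 - ((2*74/(144 + 74) + 9/7847) + 7925) = 2 - ((2*74/218 + 9/7847) + 7925) = 2 - ((2*74*(1/218) + 9/7847) + 7925) = 2 - ((74/109 + 9/7847) + 7925) = 2 - (581659/855323 + 7925) = 2 - 1*6779016434/855323 = 2 - 6779016434/855323 = -6777305788/855323 ≈ -7923.7)
1/D = 1/(-6777305788/855323) = -855323/6777305788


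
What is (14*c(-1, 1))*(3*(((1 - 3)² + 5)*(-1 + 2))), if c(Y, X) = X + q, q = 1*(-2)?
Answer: -378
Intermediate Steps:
q = -2
c(Y, X) = -2 + X (c(Y, X) = X - 2 = -2 + X)
(14*c(-1, 1))*(3*(((1 - 3)² + 5)*(-1 + 2))) = (14*(-2 + 1))*(3*(((1 - 3)² + 5)*(-1 + 2))) = (14*(-1))*(3*(((-2)² + 5)*1)) = -42*(4 + 5)*1 = -42*9*1 = -42*9 = -14*27 = -378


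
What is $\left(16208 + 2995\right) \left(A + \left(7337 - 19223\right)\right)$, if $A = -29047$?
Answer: $-786036399$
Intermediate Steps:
$\left(16208 + 2995\right) \left(A + \left(7337 - 19223\right)\right) = \left(16208 + 2995\right) \left(-29047 + \left(7337 - 19223\right)\right) = 19203 \left(-29047 - 11886\right) = 19203 \left(-40933\right) = -786036399$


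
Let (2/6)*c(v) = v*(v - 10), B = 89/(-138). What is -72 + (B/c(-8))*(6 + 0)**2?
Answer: -119321/1656 ≈ -72.054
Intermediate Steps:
B = -89/138 (B = 89*(-1/138) = -89/138 ≈ -0.64493)
c(v) = 3*v*(-10 + v) (c(v) = 3*(v*(v - 10)) = 3*(v*(-10 + v)) = 3*v*(-10 + v))
-72 + (B/c(-8))*(6 + 0)**2 = -72 + (-89*(-1/(24*(-10 - 8)))/138)*(6 + 0)**2 = -72 - 89/(138*(3*(-8)*(-18)))*6**2 = -72 - 89/138/432*36 = -72 - 89/138*1/432*36 = -72 - 89/59616*36 = -72 - 89/1656 = -119321/1656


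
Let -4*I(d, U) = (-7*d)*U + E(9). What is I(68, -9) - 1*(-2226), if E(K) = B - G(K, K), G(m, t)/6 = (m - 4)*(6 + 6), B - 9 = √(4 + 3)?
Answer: 4971/4 - √7/4 ≈ 1242.1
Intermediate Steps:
B = 9 + √7 (B = 9 + √(4 + 3) = 9 + √7 ≈ 11.646)
G(m, t) = -288 + 72*m (G(m, t) = 6*((m - 4)*(6 + 6)) = 6*((-4 + m)*12) = 6*(-48 + 12*m) = -288 + 72*m)
E(K) = 297 + √7 - 72*K (E(K) = (9 + √7) - (-288 + 72*K) = (9 + √7) + (288 - 72*K) = 297 + √7 - 72*K)
I(d, U) = 351/4 - √7/4 + 7*U*d/4 (I(d, U) = -((-7*d)*U + (297 + √7 - 72*9))/4 = -(-7*U*d + (297 + √7 - 648))/4 = -(-7*U*d + (-351 + √7))/4 = -(-351 + √7 - 7*U*d)/4 = 351/4 - √7/4 + 7*U*d/4)
I(68, -9) - 1*(-2226) = (351/4 - √7/4 + (7/4)*(-9)*68) - 1*(-2226) = (351/4 - √7/4 - 1071) + 2226 = (-3933/4 - √7/4) + 2226 = 4971/4 - √7/4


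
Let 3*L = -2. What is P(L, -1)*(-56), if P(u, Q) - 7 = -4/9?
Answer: -3304/9 ≈ -367.11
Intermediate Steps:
L = -2/3 (L = (1/3)*(-2) = -2/3 ≈ -0.66667)
P(u, Q) = 59/9 (P(u, Q) = 7 - 4/9 = 59/9)
P(L, -1)*(-56) = (59/9)*(-56) = -3304/9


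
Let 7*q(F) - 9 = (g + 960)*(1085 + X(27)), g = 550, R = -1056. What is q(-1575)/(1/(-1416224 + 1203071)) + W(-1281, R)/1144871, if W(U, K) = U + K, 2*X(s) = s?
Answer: -57826822494305433/1144871 ≈ -5.0509e+10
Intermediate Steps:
X(s) = s/2
W(U, K) = K + U
q(F) = 1658744/7 (q(F) = 9/7 + ((550 + 960)*(1085 + (1/2)*27))/7 = 9/7 + (1510*(1085 + 27/2))/7 = 9/7 + (1510*(2197/2))/7 = 9/7 + (1/7)*1658735 = 9/7 + 1658735/7 = 1658744/7)
q(-1575)/(1/(-1416224 + 1203071)) + W(-1281, R)/1144871 = 1658744/(7*(1/(-1416224 + 1203071))) + (-1056 - 1281)/1144871 = 1658744/(7*(1/(-213153))) - 2337*1/1144871 = 1658744/(7*(-1/213153)) - 2337/1144871 = (1658744/7)*(-213153) - 2337/1144871 = -353566259832/7 - 2337/1144871 = -57826822494305433/1144871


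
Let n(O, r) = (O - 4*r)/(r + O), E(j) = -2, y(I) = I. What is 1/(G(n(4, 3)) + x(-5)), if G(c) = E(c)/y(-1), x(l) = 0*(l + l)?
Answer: ½ ≈ 0.50000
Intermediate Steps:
x(l) = 0 (x(l) = 0*(2*l) = 0)
n(O, r) = (O - 4*r)/(O + r)
G(c) = 2 (G(c) = -2/(-1) = -2*(-1) = 2)
1/(G(n(4, 3)) + x(-5)) = 1/(2 + 0) = 1/2 = ½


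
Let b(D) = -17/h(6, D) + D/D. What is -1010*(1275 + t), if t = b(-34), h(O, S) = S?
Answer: -1289265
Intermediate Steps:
b(D) = 1 - 17/D (b(D) = -17/D + D/D = -17/D + 1 = 1 - 17/D)
t = 3/2 (t = (-17 - 34)/(-34) = -1/34*(-51) = 3/2 ≈ 1.5000)
-1010*(1275 + t) = -1010*(1275 + 3/2) = -1010*2553/2 = -1289265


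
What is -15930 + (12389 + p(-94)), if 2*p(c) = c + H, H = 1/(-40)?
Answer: -287041/80 ≈ -3588.0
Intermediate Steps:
H = -1/40 ≈ -0.025000
p(c) = -1/80 + c/2 (p(c) = (c - 1/40)/2 = (-1/40 + c)/2 = -1/80 + c/2)
-15930 + (12389 + p(-94)) = -15930 + (12389 + (-1/80 + (½)*(-94))) = -15930 + (12389 + (-1/80 - 47)) = -15930 + (12389 - 3761/80) = -15930 + 987359/80 = -287041/80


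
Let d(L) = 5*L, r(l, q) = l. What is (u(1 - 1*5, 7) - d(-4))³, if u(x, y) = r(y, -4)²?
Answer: 328509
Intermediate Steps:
u(x, y) = y²
(u(1 - 1*5, 7) - d(-4))³ = (7² - 5*(-4))³ = (49 - 1*(-20))³ = (49 + 20)³ = 69³ = 328509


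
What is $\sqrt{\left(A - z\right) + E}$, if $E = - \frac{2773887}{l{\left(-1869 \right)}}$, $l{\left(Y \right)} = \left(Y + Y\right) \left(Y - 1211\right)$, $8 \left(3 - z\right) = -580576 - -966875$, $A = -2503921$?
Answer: $\frac{i \sqrt{46130227847090805}}{137060} \approx 1567.0 i$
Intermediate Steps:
$z = - \frac{386275}{8}$ ($z = 3 - \frac{-580576 - -966875}{8} = 3 - \frac{-580576 + 966875}{8} = 3 - \frac{386299}{8} = - \frac{386275}{8} \approx -48284.0$)
$l{\left(Y \right)} = 2 Y \left(-1211 + Y\right)$
$E = - \frac{924629}{3837680}$ ($E = - \frac{2773887}{2 \left(-1869\right) \left(-1211 - 1869\right)} = - \frac{2773887}{2 \left(-1869\right) \left(-3080\right)} = - \frac{2773887}{11513040} = \left(-2773887\right) \frac{1}{11513040} = - \frac{924629}{3837680} \approx -0.24093$)
$\sqrt{\left(A - z\right) + E} = \sqrt{\left(-2503921 - - \frac{386275}{8}\right) - \frac{924629}{3837680}} = \sqrt{\left(-2503921 + \frac{386275}{8}\right) - \frac{924629}{3837680}} = \sqrt{- \frac{19645093}{8} - \frac{924629}{3837680}} = \sqrt{- \frac{9423948487659}{3837680}} = \frac{i \sqrt{46130227847090805}}{137060}$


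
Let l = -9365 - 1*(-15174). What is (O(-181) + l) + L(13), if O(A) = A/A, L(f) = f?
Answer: 5823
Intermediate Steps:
l = 5809 (l = -9365 + 15174 = 5809)
O(A) = 1
(O(-181) + l) + L(13) = (1 + 5809) + 13 = 5810 + 13 = 5823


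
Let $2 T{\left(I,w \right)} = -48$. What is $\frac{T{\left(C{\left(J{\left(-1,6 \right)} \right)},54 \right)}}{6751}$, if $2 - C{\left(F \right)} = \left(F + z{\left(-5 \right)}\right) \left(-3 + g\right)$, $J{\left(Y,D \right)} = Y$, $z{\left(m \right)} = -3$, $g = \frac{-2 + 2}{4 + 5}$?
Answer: $- \frac{24}{6751} \approx -0.003555$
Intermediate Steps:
$g = 0$ ($g = \frac{0}{9} = 0 \cdot \frac{1}{9} = 0$)
$C{\left(F \right)} = -7 + 3 F$ ($C{\left(F \right)} = 2 - \left(F - 3\right) \left(-3 + 0\right) = 2 - \left(-3 + F\right) \left(-3\right) = 2 - \left(9 - 3 F\right) = 2 + \left(-9 + 3 F\right) = -7 + 3 F$)
$T{\left(I,w \right)} = -24$ ($T{\left(I,w \right)} = \frac{1}{2} \left(-48\right) = -24$)
$\frac{T{\left(C{\left(J{\left(-1,6 \right)} \right)},54 \right)}}{6751} = - \frac{24}{6751}$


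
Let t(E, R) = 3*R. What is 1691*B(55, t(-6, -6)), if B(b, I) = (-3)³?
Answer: -45657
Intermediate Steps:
B(b, I) = -27
1691*B(55, t(-6, -6)) = 1691*(-27) = -45657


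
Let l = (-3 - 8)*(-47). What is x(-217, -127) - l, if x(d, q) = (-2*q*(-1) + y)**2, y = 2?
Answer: 62987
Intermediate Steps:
l = 517 (l = -11*(-47) = 517)
x(d, q) = (2 + 2*q)**2 (x(d, q) = (-2*q*(-1) + 2)**2 = (2*q + 2)**2 = (2 + 2*q)**2)
x(-217, -127) - l = 4*(1 - 127)**2 - 1*517 = 4*(-126)**2 - 517 = 4*15876 - 517 = 63504 - 517 = 62987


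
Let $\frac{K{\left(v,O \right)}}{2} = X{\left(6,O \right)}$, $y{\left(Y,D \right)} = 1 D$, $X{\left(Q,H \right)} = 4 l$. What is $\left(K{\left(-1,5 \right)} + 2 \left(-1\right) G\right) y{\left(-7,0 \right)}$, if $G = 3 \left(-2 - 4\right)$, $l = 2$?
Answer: $0$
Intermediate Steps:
$X{\left(Q,H \right)} = 8$ ($X{\left(Q,H \right)} = 4 \cdot 2 = 8$)
$y{\left(Y,D \right)} = D$
$K{\left(v,O \right)} = 16$ ($K{\left(v,O \right)} = 2 \cdot 8 = 16$)
$G = -18$ ($G = 3 \left(-6\right) = -18$)
$\left(K{\left(-1,5 \right)} + 2 \left(-1\right) G\right) y{\left(-7,0 \right)} = \left(16 + 2 \left(-1\right) \left(-18\right)\right) 0 = \left(16 - -36\right) 0 = \left(16 + 36\right) 0 = 52 \cdot 0 = 0$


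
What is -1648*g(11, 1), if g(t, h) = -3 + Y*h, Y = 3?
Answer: 0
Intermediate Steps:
g(t, h) = -3 + 3*h
-1648*g(11, 1) = -1648*(-3 + 3*1) = -1648*(-3 + 3) = -1648*0 = 0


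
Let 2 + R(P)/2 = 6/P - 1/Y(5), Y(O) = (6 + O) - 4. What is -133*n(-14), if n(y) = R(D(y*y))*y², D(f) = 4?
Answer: 33516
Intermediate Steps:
Y(O) = 2 + O
R(P) = -30/7 + 12/P (R(P) = -4 + 2*(6/P - 1/(2 + 5)) = -4 + 2*(6/P - 1/7) = -4 + 2*(6/P - 1*⅐) = -4 + 2*(6/P - ⅐) = -4 + 2*(-⅐ + 6/P) = -4 + (-2/7 + 12/P) = -30/7 + 12/P)
n(y) = -9*y²/7 (n(y) = (-30/7 + 12/4)*y² = (-30/7 + 12*(¼))*y² = (-30/7 + 3)*y² = -9*y²/7)
-133*n(-14) = -(-171)*(-14)² = -(-171)*196 = -133*(-252) = 33516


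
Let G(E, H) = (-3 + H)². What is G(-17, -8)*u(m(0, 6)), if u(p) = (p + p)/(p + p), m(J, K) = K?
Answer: 121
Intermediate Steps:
u(p) = 1 (u(p) = (2*p)/((2*p)) = (2*p)*(1/(2*p)) = 1)
G(-17, -8)*u(m(0, 6)) = (-3 - 8)²*1 = (-11)²*1 = 121*1 = 121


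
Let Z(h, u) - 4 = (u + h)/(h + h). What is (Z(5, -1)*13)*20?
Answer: 1144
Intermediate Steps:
Z(h, u) = 4 + (h + u)/(2*h) (Z(h, u) = 4 + (u + h)/(h + h) = 4 + (h + u)/((2*h)) = 4 + (h + u)*(1/(2*h)) = 4 + (h + u)/(2*h))
(Z(5, -1)*13)*20 = (((1/2)*(-1 + 9*5)/5)*13)*20 = (((1/2)*(1/5)*(-1 + 45))*13)*20 = (((1/2)*(1/5)*44)*13)*20 = ((22/5)*13)*20 = (286/5)*20 = 1144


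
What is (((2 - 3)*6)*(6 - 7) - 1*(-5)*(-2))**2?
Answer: 16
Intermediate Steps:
(((2 - 3)*6)*(6 - 7) - 1*(-5)*(-2))**2 = (-1*6*(-1) + 5*(-2))**2 = (-6*(-1) - 10)**2 = (6 - 10)**2 = (-4)**2 = 16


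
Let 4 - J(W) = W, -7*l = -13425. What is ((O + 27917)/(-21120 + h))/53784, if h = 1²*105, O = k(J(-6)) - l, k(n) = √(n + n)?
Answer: -90997/3955947660 - √5/565135380 ≈ -2.3007e-5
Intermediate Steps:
l = 13425/7 (l = -⅐*(-13425) = 13425/7 ≈ 1917.9)
J(W) = 4 - W
k(n) = √2*√n (k(n) = √(2*n) = √2*√n)
O = -13425/7 + 2*√5 (O = √2*√(4 - 1*(-6)) - 1*13425/7 = √2*√(4 + 6) - 13425/7 = √2*√10 - 13425/7 = 2*√5 - 13425/7 = -13425/7 + 2*√5 ≈ -1913.4)
h = 105 (h = 1*105 = 105)
((O + 27917)/(-21120 + h))/53784 = (((-13425/7 + 2*√5) + 27917)/(-21120 + 105))/53784 = ((181994/7 + 2*√5)/(-21015))*(1/53784) = ((181994/7 + 2*√5)*(-1/21015))*(1/53784) = (-181994/147105 - 2*√5/21015)*(1/53784) = -90997/3955947660 - √5/565135380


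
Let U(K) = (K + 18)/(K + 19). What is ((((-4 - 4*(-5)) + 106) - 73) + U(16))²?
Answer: 3059001/1225 ≈ 2497.1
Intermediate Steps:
U(K) = (18 + K)/(19 + K)
((((-4 - 4*(-5)) + 106) - 73) + U(16))² = ((((-4 - 4*(-5)) + 106) - 73) + (18 + 16)/(19 + 16))² = ((((-4 + 20) + 106) - 73) + 34/35)² = (((16 + 106) - 73) + (1/35)*34)² = ((122 - 73) + 34/35)² = (49 + 34/35)² = (1749/35)² = 3059001/1225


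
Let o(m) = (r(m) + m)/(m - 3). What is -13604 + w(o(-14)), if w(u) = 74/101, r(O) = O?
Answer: -1373930/101 ≈ -13603.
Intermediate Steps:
o(m) = 2*m/(-3 + m) (o(m) = (m + m)/(m - 3) = (2*m)/(-3 + m) = 2*m/(-3 + m))
w(u) = 74/101 (w(u) = 74*(1/101) = 74/101)
-13604 + w(o(-14)) = -13604 + 74/101 = -1373930/101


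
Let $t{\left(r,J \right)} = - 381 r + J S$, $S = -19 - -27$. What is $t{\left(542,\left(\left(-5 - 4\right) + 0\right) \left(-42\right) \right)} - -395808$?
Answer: $192330$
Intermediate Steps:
$S = 8$ ($S = -19 + 27 = 8$)
$t{\left(r,J \right)} = - 381 r + 8 J$ ($t{\left(r,J \right)} = - 381 r + J 8 = - 381 r + 8 J$)
$t{\left(542,\left(\left(-5 - 4\right) + 0\right) \left(-42\right) \right)} - -395808 = \left(\left(-381\right) 542 + 8 \left(\left(-5 - 4\right) + 0\right) \left(-42\right)\right) - -395808 = \left(-206502 + 8 \left(-9 + 0\right) \left(-42\right)\right) + 395808 = \left(-206502 + 8 \left(\left(-9\right) \left(-42\right)\right)\right) + 395808 = \left(-206502 + 8 \cdot 378\right) + 395808 = \left(-206502 + 3024\right) + 395808 = -203478 + 395808 = 192330$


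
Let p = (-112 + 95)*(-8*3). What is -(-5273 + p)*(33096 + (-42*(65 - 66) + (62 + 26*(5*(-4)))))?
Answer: 158988200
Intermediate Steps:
p = 408 (p = -17*(-24) = 408)
-(-5273 + p)*(33096 + (-42*(65 - 66) + (62 + 26*(5*(-4))))) = -(-5273 + 408)*(33096 + (-42*(65 - 66) + (62 + 26*(5*(-4))))) = -(-4865)*(33096 + (-42*(-1) + (62 + 26*(-20)))) = -(-4865)*(33096 + (42 + (62 - 520))) = -(-4865)*(33096 + (42 - 458)) = -(-4865)*(33096 - 416) = -(-4865)*32680 = -1*(-158988200) = 158988200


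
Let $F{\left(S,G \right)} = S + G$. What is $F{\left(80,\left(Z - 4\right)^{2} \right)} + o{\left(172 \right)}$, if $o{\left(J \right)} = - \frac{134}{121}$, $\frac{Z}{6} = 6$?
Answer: $\frac{133450}{121} \approx 1102.9$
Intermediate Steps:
$Z = 36$ ($Z = 6 \cdot 6 = 36$)
$o{\left(J \right)} = - \frac{134}{121}$ ($o{\left(J \right)} = \left(-134\right) \frac{1}{121} = - \frac{134}{121}$)
$F{\left(S,G \right)} = G + S$
$F{\left(80,\left(Z - 4\right)^{2} \right)} + o{\left(172 \right)} = \left(\left(36 - 4\right)^{2} + 80\right) - \frac{134}{121} = \left(32^{2} + 80\right) - \frac{134}{121} = \left(1024 + 80\right) - \frac{134}{121} = 1104 - \frac{134}{121} = \frac{133450}{121}$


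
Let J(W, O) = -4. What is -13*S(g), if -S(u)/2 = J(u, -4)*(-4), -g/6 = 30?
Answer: 416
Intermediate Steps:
g = -180 (g = -6*30 = -180)
S(u) = -32 (S(u) = -(-8)*(-4) = -2*16 = -32)
-13*S(g) = -13*(-32) = 416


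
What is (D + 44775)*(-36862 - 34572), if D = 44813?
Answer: -6399629192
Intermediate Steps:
(D + 44775)*(-36862 - 34572) = (44813 + 44775)*(-36862 - 34572) = 89588*(-71434) = -6399629192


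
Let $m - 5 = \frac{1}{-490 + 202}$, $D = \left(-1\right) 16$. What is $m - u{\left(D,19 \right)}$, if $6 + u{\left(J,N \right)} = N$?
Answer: $- \frac{2305}{288} \approx -8.0035$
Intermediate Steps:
$D = -16$
$u{\left(J,N \right)} = -6 + N$
$m = \frac{1439}{288}$ ($m = 5 + \frac{1}{-490 + 202} = 5 + \frac{1}{-288} = 5 - \frac{1}{288} = \frac{1439}{288} \approx 4.9965$)
$m - u{\left(D,19 \right)} = \frac{1439}{288} - \left(-6 + 19\right) = \frac{1439}{288} - 13 = - \frac{2305}{288}$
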